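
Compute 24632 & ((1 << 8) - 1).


24632 & 255 = 56

56


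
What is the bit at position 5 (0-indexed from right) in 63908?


0b1111100110100100, position 5 = 1

1


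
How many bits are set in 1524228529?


0b1011010110110011110000110110001 has 17 set bits

17


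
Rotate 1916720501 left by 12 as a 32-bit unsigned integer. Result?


Rotate 0b1110010001111101101010101110101 left by 12 (32-bit) = 0b11101101010101110101011100100011 = 3981924131

3981924131


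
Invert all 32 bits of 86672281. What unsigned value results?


86672281 ^ 4294967295 = 4208295014

4208295014


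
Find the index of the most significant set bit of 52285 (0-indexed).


0b1100110000111101. Highest set bit at position 15

15


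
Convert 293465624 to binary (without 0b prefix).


293465624 = 10001011111011110111000011000 in binary

10001011111011110111000011000


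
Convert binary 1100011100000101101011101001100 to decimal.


1100011100000101101011101001100 in decimal = 1669519180

1669519180


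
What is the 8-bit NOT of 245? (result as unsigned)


~0b11110101 = 0b1010 = 10 (8-bit unsigned)

10


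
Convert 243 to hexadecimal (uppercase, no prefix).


243 = F3 hex

F3


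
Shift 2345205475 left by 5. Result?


0b10001011110010001111111011100011 << 5 = 0b1000101111001000111111101110001100000 = 75046575200

75046575200


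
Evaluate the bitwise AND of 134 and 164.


0b10000110 & 0b10100100 = 0b10000100 = 132

132


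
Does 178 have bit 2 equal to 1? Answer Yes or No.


0b10110010, bit 2 = 0. No

No


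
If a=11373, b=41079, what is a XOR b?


11373 ^ 41079 = 35866

35866


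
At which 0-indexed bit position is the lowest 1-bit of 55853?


0b1101101000101101. Lowest set bit at position 0

0


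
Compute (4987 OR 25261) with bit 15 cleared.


Step 1: 4987 | 25261 = 29695
Step 2: 29695 & ~(1 << 15) = 29695

29695


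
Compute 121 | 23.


0b1111001 | 0b10111 = 0b1111111 = 127

127


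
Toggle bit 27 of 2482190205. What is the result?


2482190205 ^ (1 << 27) = 2482190205 ^ 134217728 = 2616407933

2616407933


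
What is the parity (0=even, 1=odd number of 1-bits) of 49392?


0b1100000011110000 has 6 ones => parity 0

0


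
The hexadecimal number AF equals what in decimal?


AF hex = 175 decimal

175


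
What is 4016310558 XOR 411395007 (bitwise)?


0b11101111011001000000100100011110 ^ 0b11000100001010110001110111111 = 0b11110111111000010110101010100001 = 4158745249

4158745249


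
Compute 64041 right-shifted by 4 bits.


0b1111101000101001 >> 4 = 0b111110100010 = 4002

4002


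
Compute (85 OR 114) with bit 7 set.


Step 1: 85 | 114 = 119
Step 2: 119 | (1 << 7) = 119 | 128 = 247

247


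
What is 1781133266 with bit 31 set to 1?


1781133266 | (1 << 31) = 1781133266 | 2147483648 = 3928616914

3928616914


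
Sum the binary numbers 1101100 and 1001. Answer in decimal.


1101100 + 1001 = 1110101 = 117

117


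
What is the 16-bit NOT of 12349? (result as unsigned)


~0b11000000111101 = 0b1100111111000010 = 53186 (16-bit unsigned)

53186


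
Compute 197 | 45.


0b11000101 | 0b101101 = 0b11101101 = 237

237


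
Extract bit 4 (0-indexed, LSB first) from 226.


0b11100010, position 4 = 0

0


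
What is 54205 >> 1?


0b1101001110111101 >> 1 = 0b110100111011110 = 27102

27102


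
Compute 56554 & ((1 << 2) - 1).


56554 & 3 = 2

2


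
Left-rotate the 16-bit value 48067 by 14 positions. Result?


Rotate 0b1011101111000011 left by 14 (16-bit) = 0b1110111011110000 = 61168

61168


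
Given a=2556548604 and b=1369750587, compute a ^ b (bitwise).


2556548604 ^ 1369750587 = 3385158087

3385158087


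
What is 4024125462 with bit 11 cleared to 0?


4024125462 & ~(1 << 11) = 4024123414

4024123414


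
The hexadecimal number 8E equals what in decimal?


8E hex = 142 decimal

142


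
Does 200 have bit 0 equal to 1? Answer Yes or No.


0b11001000, bit 0 = 0. No

No


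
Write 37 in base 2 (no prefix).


37 = 100101 in binary

100101


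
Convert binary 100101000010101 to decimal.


100101000010101 in decimal = 18965

18965


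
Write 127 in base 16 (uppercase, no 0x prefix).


127 = 7F hex

7F


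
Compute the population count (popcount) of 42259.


0b1010010100010011 has 7 set bits

7


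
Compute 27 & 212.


0b11011 & 0b11010100 = 0b10000 = 16

16


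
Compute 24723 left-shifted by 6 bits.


0b110000010010011 << 6 = 0b110000010010011000000 = 1582272

1582272


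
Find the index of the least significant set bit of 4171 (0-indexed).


0b1000001001011. Lowest set bit at position 0

0


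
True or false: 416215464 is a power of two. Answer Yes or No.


0b11000110011101111000110101000. Multiple bits set => No

No


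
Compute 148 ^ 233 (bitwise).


0b10010100 ^ 0b11101001 = 0b1111101 = 125

125


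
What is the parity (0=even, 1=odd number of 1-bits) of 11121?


0b10101101110001 has 8 ones => parity 0

0


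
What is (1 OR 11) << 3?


Step 1: 1 | 11 = 11
Step 2: 11 << 3 = 88

88


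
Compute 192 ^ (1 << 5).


192 ^ (1 << 5) = 192 ^ 32 = 224

224


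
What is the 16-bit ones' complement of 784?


784 ^ 65535 = 64751

64751


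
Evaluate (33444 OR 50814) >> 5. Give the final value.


Step 1: 33444 | 50814 = 50942
Step 2: 50942 >> 5 = 1591

1591


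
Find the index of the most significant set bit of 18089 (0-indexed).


0b100011010101001. Highest set bit at position 14

14


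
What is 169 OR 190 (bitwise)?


0b10101001 | 0b10111110 = 0b10111111 = 191

191


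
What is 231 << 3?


0b11100111 << 3 = 0b11100111000 = 1848

1848


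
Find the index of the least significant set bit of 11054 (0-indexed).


0b10101100101110. Lowest set bit at position 1

1


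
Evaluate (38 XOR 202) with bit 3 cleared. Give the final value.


Step 1: 38 ^ 202 = 236
Step 2: 236 & ~(1 << 3) = 228

228


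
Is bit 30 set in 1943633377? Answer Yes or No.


0b1110011110110010111110111100001, bit 30 = 1. Yes

Yes


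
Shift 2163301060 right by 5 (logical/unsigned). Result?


0b10000000111100010101101011000100 >> 5 = 0b100000001111000101011010110 = 67603158

67603158


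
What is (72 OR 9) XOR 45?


Step 1: 72 | 9 = 73
Step 2: 73 ^ 45 = 100

100


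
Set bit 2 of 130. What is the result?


130 | (1 << 2) = 130 | 4 = 134

134


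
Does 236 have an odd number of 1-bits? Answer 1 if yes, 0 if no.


0b11101100 has 5 ones => parity 1

1


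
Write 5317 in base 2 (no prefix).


5317 = 1010011000101 in binary

1010011000101


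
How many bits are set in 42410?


0b1010010110101010 has 8 set bits

8


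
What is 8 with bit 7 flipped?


8 ^ (1 << 7) = 8 ^ 128 = 136

136


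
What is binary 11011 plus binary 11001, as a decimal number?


11011 + 11001 = 110100 = 52

52


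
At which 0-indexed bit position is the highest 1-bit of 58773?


0b1110010110010101. Highest set bit at position 15

15


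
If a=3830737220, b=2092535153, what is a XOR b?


3830737220 ^ 2092535153 = 2565727285

2565727285


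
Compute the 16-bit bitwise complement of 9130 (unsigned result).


~0b10001110101010 = 0b1101110001010101 = 56405 (16-bit unsigned)

56405


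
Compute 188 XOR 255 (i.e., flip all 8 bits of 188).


188 ^ 255 = 67

67


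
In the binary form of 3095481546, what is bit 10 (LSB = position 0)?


0b10111000100000010100110011001010, position 10 = 1

1


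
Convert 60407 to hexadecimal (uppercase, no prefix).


60407 = EBF7 hex

EBF7


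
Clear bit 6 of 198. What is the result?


198 & ~(1 << 6) = 134

134


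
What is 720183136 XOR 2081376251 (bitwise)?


0b101010111011010001111101100000 ^ 0b1111100000011110100011111111011 = 0b1010110111000100101100010011011 = 1457674395

1457674395


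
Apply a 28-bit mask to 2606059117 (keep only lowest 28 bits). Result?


2606059117 & 268435455 = 190140013

190140013


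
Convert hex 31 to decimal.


31 hex = 49 decimal

49


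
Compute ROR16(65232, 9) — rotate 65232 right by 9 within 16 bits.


Rotate 0b1111111011010000 right by 9 (16-bit) = 0b110100001111111 = 26751

26751


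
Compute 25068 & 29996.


0b110000111101100 & 0b111010100101100 = 0b110000100101100 = 24876

24876


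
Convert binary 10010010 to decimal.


10010010 in decimal = 146

146


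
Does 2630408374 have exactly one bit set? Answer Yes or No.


0b10011100110010001101100010110110. Multiple bits set => No

No


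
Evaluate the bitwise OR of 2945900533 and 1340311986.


0b10101111100101101101111111110101 | 0b1001111111000111000100110110010 = 0b11101111111101111101111111110111 = 4025999351

4025999351


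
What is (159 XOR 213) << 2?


Step 1: 159 ^ 213 = 74
Step 2: 74 << 2 = 296

296


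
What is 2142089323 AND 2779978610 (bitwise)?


0b1111111101011011011000001101011 & 0b10100101101100110001101101110010 = 0b100101101000010001000001100010 = 631312482

631312482


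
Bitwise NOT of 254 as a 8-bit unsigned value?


~0b11111110 = 0b1 = 1 (8-bit unsigned)

1


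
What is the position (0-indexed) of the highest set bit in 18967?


0b100101000010111. Highest set bit at position 14

14


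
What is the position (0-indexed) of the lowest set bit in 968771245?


0b111001101111100100011010101101. Lowest set bit at position 0

0


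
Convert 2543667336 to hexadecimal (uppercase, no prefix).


2543667336 = 979D4888 hex

979D4888


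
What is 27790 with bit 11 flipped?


27790 ^ (1 << 11) = 27790 ^ 2048 = 25742

25742


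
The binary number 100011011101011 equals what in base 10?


100011011101011 in decimal = 18155

18155


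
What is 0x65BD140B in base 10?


65BD140B hex = 1706890251 decimal

1706890251


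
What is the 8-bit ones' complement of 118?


118 ^ 255 = 137

137


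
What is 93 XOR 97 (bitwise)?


0b1011101 ^ 0b1100001 = 0b111100 = 60

60


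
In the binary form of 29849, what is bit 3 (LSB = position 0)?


0b111010010011001, position 3 = 1

1


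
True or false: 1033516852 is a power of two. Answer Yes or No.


0b111101100110100011011100110100. Multiple bits set => No

No


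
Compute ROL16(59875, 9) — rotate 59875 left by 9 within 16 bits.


Rotate 0b1110100111100011 left by 9 (16-bit) = 0b1100011111010011 = 51155

51155


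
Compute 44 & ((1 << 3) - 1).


44 & 7 = 4

4


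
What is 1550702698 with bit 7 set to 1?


1550702698 | (1 << 7) = 1550702698 | 128 = 1550702826

1550702826


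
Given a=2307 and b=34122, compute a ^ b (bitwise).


2307 ^ 34122 = 35913

35913


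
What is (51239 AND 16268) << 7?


Step 1: 51239 & 16268 = 2052
Step 2: 2052 << 7 = 262656

262656


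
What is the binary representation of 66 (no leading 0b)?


66 = 1000010 in binary

1000010


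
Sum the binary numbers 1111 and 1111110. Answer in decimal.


1111 + 1111110 = 10001101 = 141

141


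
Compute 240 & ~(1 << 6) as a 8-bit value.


240 & ~(1 << 6) = 176

176


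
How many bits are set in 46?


0b101110 has 4 set bits

4


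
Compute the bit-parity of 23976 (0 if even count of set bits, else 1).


0b101110110101000 has 8 ones => parity 0

0


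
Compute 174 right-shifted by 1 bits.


0b10101110 >> 1 = 0b1010111 = 87

87


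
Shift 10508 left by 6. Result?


0b10100100001100 << 6 = 0b10100100001100000000 = 672512

672512


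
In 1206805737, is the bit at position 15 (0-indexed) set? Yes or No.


0b1000111111011100110010011101001, bit 15 = 0. No

No


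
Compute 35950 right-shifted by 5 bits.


0b1000110001101110 >> 5 = 0b10001100011 = 1123

1123


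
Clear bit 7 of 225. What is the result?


225 & ~(1 << 7) = 97

97


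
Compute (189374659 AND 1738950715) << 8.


Step 1: 189374659 & 1738950715 = 50331651
Step 2: 50331651 << 8 = 12884902656

12884902656


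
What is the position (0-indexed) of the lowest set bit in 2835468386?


0b10101001000000011101000001100010. Lowest set bit at position 1

1


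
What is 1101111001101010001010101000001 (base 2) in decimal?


1101111001101010001010101000001 in decimal = 1865749825

1865749825


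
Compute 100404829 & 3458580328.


0b101111111000000111001011101 & 0b11001110001001011011111101101000 = 0b100001001000000111001001000 = 69471816

69471816


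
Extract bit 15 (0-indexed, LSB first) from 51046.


0b1100011101100110, position 15 = 1

1


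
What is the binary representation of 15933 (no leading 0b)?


15933 = 11111000111101 in binary

11111000111101


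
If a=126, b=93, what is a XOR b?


126 ^ 93 = 35

35


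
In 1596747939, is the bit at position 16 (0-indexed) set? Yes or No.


0b1011111001011000111000010100011, bit 16 = 0. No

No


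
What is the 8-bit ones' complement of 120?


120 ^ 255 = 135

135


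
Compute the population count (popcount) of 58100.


0b1110001011110100 has 9 set bits

9


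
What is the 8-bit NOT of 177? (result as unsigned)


~0b10110001 = 0b1001110 = 78 (8-bit unsigned)

78


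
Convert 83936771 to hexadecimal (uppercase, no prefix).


83936771 = 500C603 hex

500C603


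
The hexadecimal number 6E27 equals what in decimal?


6E27 hex = 28199 decimal

28199


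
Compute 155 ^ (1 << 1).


155 ^ (1 << 1) = 155 ^ 2 = 153

153


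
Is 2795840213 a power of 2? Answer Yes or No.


0b10100110101001010010001011010101. Multiple bits set => No

No


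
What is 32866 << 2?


0b1000000001100010 << 2 = 0b100000000110001000 = 131464

131464


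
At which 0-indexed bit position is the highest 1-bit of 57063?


0b1101111011100111. Highest set bit at position 15

15


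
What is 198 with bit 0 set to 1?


198 | (1 << 0) = 198 | 1 = 199

199


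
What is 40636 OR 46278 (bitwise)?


0b1001111010111100 | 0b1011010011000110 = 0b1011111011111110 = 48894

48894


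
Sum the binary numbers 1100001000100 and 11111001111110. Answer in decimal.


1100001000100 + 11111001111110 = 101011011000010 = 22210

22210


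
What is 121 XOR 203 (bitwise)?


0b1111001 ^ 0b11001011 = 0b10110010 = 178

178


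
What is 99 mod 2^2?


99 & 3 = 3

3


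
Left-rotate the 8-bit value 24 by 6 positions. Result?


Rotate 0b11000 left by 6 (8-bit) = 0b110 = 6

6


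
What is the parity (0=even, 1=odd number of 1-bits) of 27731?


0b110110001010011 has 8 ones => parity 0

0


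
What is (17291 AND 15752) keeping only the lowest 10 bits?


Step 1: 17291 & 15752 = 392
Step 2: 392 & 1023 = 392

392


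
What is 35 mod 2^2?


35 & 3 = 3

3


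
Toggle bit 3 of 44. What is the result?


44 ^ (1 << 3) = 44 ^ 8 = 36

36


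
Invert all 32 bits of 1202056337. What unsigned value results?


1202056337 ^ 4294967295 = 3092910958

3092910958


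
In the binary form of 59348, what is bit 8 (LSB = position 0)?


0b1110011111010100, position 8 = 1

1


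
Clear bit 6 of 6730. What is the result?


6730 & ~(1 << 6) = 6666

6666


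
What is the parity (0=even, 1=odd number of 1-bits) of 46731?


0b1011011010001011 has 9 ones => parity 1

1


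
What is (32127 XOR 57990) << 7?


Step 1: 32127 ^ 57990 = 40953
Step 2: 40953 << 7 = 5241984

5241984


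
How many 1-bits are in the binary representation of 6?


0b110 has 2 set bits

2


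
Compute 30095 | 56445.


0b111010110001111 | 0b1101110001111101 = 0b1111110111111111 = 65023

65023


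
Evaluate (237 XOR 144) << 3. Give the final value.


Step 1: 237 ^ 144 = 125
Step 2: 125 << 3 = 1000

1000


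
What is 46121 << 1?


0b1011010000101001 << 1 = 0b10110100001010010 = 92242

92242


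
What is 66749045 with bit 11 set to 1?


66749045 | (1 << 11) = 66749045 | 2048 = 66751093

66751093


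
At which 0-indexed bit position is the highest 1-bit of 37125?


0b1001000100000101. Highest set bit at position 15

15


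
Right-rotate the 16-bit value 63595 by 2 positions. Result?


Rotate 0b1111100001101011 right by 2 (16-bit) = 0b1111111000011010 = 65050

65050


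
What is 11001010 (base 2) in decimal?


11001010 in decimal = 202

202


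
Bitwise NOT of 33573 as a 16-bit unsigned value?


~0b1000001100100101 = 0b111110011011010 = 31962 (16-bit unsigned)

31962


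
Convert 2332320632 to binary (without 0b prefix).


2332320632 = 10001011000001000110001101111000 in binary

10001011000001000110001101111000


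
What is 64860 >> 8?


0b1111110101011100 >> 8 = 0b11111101 = 253

253


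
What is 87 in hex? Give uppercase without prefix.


87 = 57 hex

57


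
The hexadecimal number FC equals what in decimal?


FC hex = 252 decimal

252


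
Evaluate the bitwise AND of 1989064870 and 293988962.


0b1110110100011101011100010100110 & 0b10001100001011110101001100010 = 0b10000100001001010100000100010 = 277129250

277129250


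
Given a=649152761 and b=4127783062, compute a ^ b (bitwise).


649152761 ^ 4127783062 = 3501830255

3501830255


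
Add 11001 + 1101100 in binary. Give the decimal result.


11001 + 1101100 = 10000101 = 133

133


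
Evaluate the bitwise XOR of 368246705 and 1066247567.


0b10101111100101111111110110001 ^ 0b111111100011011010010110001111 = 0b101010011111110101101000111110 = 712989246

712989246


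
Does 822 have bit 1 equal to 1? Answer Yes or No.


0b1100110110, bit 1 = 1. Yes

Yes


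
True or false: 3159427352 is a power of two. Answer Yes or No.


0b10111100010100010000100100011000. Multiple bits set => No

No


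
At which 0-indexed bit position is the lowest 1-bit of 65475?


0b1111111111000011. Lowest set bit at position 0

0


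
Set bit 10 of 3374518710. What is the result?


3374518710 | (1 << 10) = 3374518710 | 1024 = 3374519734

3374519734


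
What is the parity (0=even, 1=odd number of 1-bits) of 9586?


0b10010101110010 has 7 ones => parity 1

1


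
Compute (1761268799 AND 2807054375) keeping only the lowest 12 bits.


Step 1: 1761268799 & 2807054375 = 542130215
Step 2: 542130215 & 4095 = 39

39


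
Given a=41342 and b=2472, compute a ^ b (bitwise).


41342 ^ 2472 = 43222

43222


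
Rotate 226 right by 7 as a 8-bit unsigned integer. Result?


Rotate 0b11100010 right by 7 (8-bit) = 0b11000101 = 197

197


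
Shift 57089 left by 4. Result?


0b1101111100000001 << 4 = 0b11011111000000010000 = 913424

913424


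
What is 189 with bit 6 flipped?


189 ^ (1 << 6) = 189 ^ 64 = 253

253


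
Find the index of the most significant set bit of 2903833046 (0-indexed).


0b10101101000101001111100111010110. Highest set bit at position 31

31


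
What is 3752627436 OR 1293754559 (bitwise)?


0b11011111101011001000110011101100 | 0b1001101000111010010000010111111 = 0b11011111101111011010110011111111 = 3753749759

3753749759


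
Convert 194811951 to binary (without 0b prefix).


194811951 = 1011100111001001100000101111 in binary

1011100111001001100000101111


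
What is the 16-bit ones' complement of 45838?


45838 ^ 65535 = 19697

19697


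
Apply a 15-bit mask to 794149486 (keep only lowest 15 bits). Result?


794149486 & 32767 = 17006

17006


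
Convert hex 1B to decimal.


1B hex = 27 decimal

27


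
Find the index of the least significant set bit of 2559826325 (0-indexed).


0b10011000100100111101100110010101. Lowest set bit at position 0

0


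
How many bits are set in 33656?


0b1000001101111000 has 7 set bits

7


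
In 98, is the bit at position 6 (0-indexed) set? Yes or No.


0b1100010, bit 6 = 1. Yes

Yes


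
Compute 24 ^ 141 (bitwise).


0b11000 ^ 0b10001101 = 0b10010101 = 149

149


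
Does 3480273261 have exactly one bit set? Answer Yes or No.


0b11001111011100001100000101101101. Multiple bits set => No

No


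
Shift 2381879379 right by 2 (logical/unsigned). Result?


0b10001101111110001001100001010011 >> 2 = 0b100011011111100010011000010100 = 595469844

595469844


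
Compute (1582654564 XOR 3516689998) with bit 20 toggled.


Step 1: 1582654564 ^ 3516689998 = 2412317226
Step 2: 2412317226 ^ (1 << 20) = 2412317226 ^ 1048576 = 2413365802

2413365802


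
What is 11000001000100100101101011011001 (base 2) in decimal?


11000001000100100101101011011001 in decimal = 3239205593

3239205593


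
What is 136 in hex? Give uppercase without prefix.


136 = 88 hex

88


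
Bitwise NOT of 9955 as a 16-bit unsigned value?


~0b10011011100011 = 0b1101100100011100 = 55580 (16-bit unsigned)

55580


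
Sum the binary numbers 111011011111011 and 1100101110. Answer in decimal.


111011011111011 + 1100101110 = 111101000101001 = 31273

31273


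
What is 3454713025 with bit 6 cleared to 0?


3454713025 & ~(1 << 6) = 3454712961

3454712961


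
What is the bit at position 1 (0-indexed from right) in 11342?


0b10110001001110, position 1 = 1

1


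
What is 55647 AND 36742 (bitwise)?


0b1101100101011111 & 0b1000111110000110 = 0b1000100100000110 = 35078

35078


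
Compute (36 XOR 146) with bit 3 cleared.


Step 1: 36 ^ 146 = 182
Step 2: 182 & ~(1 << 3) = 182

182


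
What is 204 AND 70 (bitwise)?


0b11001100 & 0b1000110 = 0b1000100 = 68

68


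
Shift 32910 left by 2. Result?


0b1000000010001110 << 2 = 0b100000001000111000 = 131640

131640


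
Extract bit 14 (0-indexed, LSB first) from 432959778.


0b11001110011100111000100100010, position 14 = 1

1


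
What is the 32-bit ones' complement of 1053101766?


1053101766 ^ 4294967295 = 3241865529

3241865529


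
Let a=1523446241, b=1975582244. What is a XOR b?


1523446241 ^ 1975582244 = 789385157

789385157


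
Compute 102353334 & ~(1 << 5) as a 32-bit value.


102353334 & ~(1 << 5) = 102353302

102353302


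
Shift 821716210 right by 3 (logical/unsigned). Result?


0b110000111110100110010011110010 >> 3 = 0b110000111110100110010011110 = 102714526

102714526


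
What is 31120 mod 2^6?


31120 & 63 = 16

16


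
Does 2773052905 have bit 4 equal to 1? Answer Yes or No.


0b10100101010010010110110111101001, bit 4 = 0. No

No


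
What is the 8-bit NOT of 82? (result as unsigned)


~0b1010010 = 0b10101101 = 173 (8-bit unsigned)

173


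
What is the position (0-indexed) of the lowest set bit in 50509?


0b1100010101001101. Lowest set bit at position 0

0


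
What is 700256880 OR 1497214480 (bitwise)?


0b101001101111010001001001110000 | 0b1011001001111011010111000010000 = 0b1111001101111011011111001110000 = 2042478192

2042478192


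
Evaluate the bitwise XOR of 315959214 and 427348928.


0b10010110101010010011110101110 ^ 0b11001011110001101001111000000 = 0b1011101011011111010001101110 = 195949678

195949678


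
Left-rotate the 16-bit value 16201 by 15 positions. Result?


Rotate 0b11111101001001 left by 15 (16-bit) = 0b1001111110100100 = 40868

40868


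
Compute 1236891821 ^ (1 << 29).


1236891821 ^ (1 << 29) = 1236891821 ^ 536870912 = 1773762733

1773762733


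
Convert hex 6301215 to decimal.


6301215 hex = 103813653 decimal

103813653


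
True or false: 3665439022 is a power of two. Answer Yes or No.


0b11011010011110100010100100101110. Multiple bits set => No

No


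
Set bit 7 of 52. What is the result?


52 | (1 << 7) = 52 | 128 = 180

180


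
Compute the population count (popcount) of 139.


0b10001011 has 4 set bits

4


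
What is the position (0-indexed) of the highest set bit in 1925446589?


0b1110010110000111111101110111101. Highest set bit at position 30

30


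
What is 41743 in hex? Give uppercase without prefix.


41743 = A30F hex

A30F


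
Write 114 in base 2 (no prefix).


114 = 1110010 in binary

1110010


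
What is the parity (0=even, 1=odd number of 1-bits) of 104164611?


0b110001101010110110100000011 has 13 ones => parity 1

1


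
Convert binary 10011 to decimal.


10011 in decimal = 19

19


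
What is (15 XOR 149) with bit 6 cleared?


Step 1: 15 ^ 149 = 154
Step 2: 154 & ~(1 << 6) = 154

154


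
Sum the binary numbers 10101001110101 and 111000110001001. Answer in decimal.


10101001110101 + 111000110001001 = 1001101111111110 = 39934

39934


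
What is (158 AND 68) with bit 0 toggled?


Step 1: 158 & 68 = 4
Step 2: 4 ^ (1 << 0) = 4 ^ 1 = 5

5


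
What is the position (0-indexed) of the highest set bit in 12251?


0b10111111011011. Highest set bit at position 13

13


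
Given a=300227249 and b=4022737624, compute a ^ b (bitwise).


300227249 ^ 4022737624 = 4263706729

4263706729


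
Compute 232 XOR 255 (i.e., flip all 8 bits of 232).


232 ^ 255 = 23

23


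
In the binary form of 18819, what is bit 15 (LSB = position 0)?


0b100100110000011, position 15 = 0

0


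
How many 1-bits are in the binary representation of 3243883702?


0b11000001010110011011110010110110 has 17 set bits

17


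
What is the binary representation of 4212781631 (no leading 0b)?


4212781631 = 11111011000110011111001000111111 in binary

11111011000110011111001000111111


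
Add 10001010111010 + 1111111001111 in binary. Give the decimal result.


10001010111010 + 1111111001111 = 100001010001001 = 17033

17033


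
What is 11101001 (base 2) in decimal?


11101001 in decimal = 233

233


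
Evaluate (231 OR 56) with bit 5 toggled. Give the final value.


Step 1: 231 | 56 = 255
Step 2: 255 ^ (1 << 5) = 255 ^ 32 = 223

223


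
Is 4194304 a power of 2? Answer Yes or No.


0b10000000000000000000000. Only one bit set => Yes

Yes


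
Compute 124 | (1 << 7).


124 | (1 << 7) = 124 | 128 = 252

252


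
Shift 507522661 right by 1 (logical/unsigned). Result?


0b11110010000000010111001100101 >> 1 = 0b1111001000000001011100110010 = 253761330

253761330


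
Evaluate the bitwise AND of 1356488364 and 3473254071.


0b1010000110110100101111010101100 & 0b11001111000001011010011010110111 = 0b1000000000000000000011010100100 = 1073743524

1073743524


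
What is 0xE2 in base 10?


E2 hex = 226 decimal

226


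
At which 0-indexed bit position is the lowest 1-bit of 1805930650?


0b1101011101001000101000010011010. Lowest set bit at position 1

1


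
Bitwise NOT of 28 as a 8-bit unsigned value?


~0b11100 = 0b11100011 = 227 (8-bit unsigned)

227


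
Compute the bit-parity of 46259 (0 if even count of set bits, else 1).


0b1011010010110011 has 9 ones => parity 1

1


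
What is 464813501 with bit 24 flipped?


464813501 ^ (1 << 24) = 464813501 ^ 16777216 = 448036285

448036285


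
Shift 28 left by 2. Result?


0b11100 << 2 = 0b1110000 = 112

112


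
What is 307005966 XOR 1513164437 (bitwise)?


0b10010010011001000101000001110 ^ 0b1011010001100010000111010010101 = 0b1001000011111011000010010011011 = 1216185499

1216185499


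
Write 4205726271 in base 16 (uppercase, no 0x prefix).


4205726271 = FAAE4A3F hex

FAAE4A3F


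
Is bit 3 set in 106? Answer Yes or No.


0b1101010, bit 3 = 1. Yes

Yes


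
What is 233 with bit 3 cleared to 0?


233 & ~(1 << 3) = 225

225


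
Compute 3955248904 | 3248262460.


0b11101011110000000100111100001000 | 0b11000001100111001000110100111100 = 0b11101011110111001100111100111100 = 3957116732

3957116732


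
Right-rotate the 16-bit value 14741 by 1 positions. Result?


Rotate 0b11100110010101 right by 1 (16-bit) = 0b1001110011001010 = 40138

40138


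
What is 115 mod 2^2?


115 & 3 = 3

3


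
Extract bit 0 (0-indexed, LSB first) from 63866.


0b1111100101111010, position 0 = 0

0


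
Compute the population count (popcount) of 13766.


0b11010111000110 has 8 set bits

8


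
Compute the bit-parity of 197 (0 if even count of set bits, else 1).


0b11000101 has 4 ones => parity 0

0


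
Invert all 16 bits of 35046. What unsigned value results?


35046 ^ 65535 = 30489

30489


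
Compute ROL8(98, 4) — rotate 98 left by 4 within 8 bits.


Rotate 0b1100010 left by 4 (8-bit) = 0b100110 = 38

38


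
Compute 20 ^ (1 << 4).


20 ^ (1 << 4) = 20 ^ 16 = 4

4


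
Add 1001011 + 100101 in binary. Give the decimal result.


1001011 + 100101 = 1110000 = 112

112


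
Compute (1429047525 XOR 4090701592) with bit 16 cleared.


Step 1: 1429047525 ^ 4090701592 = 2801709053
Step 2: 2801709053 & ~(1 << 16) = 2801709053

2801709053


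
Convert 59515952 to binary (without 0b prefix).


59515952 = 11100011000010010000110000 in binary

11100011000010010000110000


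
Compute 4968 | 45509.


0b1001101101000 | 0b1011000111000101 = 0b1011001111101101 = 46061

46061


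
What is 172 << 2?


0b10101100 << 2 = 0b1010110000 = 688

688


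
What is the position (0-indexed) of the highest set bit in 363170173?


0b10101101001011000100101111101. Highest set bit at position 28

28


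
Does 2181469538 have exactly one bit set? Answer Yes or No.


0b10000010000001101001010101100010. Multiple bits set => No

No


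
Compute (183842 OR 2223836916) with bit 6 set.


Step 1: 183842 | 2223836916 = 2224017142
Step 2: 2224017142 | (1 << 6) = 2224017142 | 64 = 2224017142

2224017142


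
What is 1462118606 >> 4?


0b1010111001001100010100011001110 >> 4 = 0b101011100100110001010001100 = 91382412

91382412


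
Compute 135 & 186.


0b10000111 & 0b10111010 = 0b10000010 = 130

130


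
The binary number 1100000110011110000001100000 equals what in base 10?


1100000110011110000001100000 in decimal = 203022432

203022432


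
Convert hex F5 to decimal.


F5 hex = 245 decimal

245


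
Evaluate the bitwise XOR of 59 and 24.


0b111011 ^ 0b11000 = 0b100011 = 35

35


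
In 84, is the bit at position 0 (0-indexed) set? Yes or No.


0b1010100, bit 0 = 0. No

No


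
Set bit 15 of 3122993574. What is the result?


3122993574 | (1 << 15) = 3122993574 | 32768 = 3123026342

3123026342


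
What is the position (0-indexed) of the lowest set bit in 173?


0b10101101. Lowest set bit at position 0

0


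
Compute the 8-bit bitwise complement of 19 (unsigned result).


~0b10011 = 0b11101100 = 236 (8-bit unsigned)

236


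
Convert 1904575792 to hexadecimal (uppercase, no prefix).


1904575792 = 71858530 hex

71858530


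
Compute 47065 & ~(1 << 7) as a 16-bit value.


47065 & ~(1 << 7) = 46937

46937


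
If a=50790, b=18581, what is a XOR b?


50790 ^ 18581 = 36595

36595


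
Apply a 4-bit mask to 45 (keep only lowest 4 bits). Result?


45 & 15 = 13

13


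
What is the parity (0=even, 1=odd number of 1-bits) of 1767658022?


0b1101001010111000101001000100110 has 14 ones => parity 0

0


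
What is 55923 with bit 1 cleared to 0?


55923 & ~(1 << 1) = 55921

55921


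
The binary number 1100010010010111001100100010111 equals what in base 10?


1100010010010111001100100010111 in decimal = 1649121559

1649121559


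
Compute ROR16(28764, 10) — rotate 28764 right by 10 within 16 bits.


Rotate 0b111000001011100 right by 10 (16-bit) = 0b1011100011100 = 5916

5916


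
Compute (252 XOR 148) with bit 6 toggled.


Step 1: 252 ^ 148 = 104
Step 2: 104 ^ (1 << 6) = 104 ^ 64 = 40

40


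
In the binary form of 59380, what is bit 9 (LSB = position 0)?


0b1110011111110100, position 9 = 1

1


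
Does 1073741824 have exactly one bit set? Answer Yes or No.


0b1000000000000000000000000000000. Only one bit set => Yes

Yes


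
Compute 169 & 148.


0b10101001 & 0b10010100 = 0b10000000 = 128

128


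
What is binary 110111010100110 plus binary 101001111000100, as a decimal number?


110111010100110 + 101001111000100 = 1100001001101010 = 49770

49770


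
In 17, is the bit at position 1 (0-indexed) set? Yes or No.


0b10001, bit 1 = 0. No

No


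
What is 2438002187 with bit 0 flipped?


2438002187 ^ (1 << 0) = 2438002187 ^ 1 = 2438002186

2438002186


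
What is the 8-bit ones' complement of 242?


242 ^ 255 = 13

13


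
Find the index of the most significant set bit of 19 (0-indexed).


0b10011. Highest set bit at position 4

4


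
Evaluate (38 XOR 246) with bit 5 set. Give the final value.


Step 1: 38 ^ 246 = 208
Step 2: 208 | (1 << 5) = 208 | 32 = 240

240


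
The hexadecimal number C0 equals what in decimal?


C0 hex = 192 decimal

192


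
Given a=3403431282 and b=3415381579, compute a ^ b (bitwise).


3403431282 ^ 3415381579 = 21932857

21932857


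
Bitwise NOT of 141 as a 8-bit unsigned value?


~0b10001101 = 0b1110010 = 114 (8-bit unsigned)

114


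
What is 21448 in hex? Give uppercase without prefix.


21448 = 53C8 hex

53C8


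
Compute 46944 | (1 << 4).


46944 | (1 << 4) = 46944 | 16 = 46960

46960


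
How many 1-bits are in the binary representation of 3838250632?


0b11100100110001110000111010001000 has 14 set bits

14


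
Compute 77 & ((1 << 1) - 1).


77 & 1 = 1

1


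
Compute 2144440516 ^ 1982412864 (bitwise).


0b1111111110100011001000011000100 ^ 0b1110110001010010011100001000000 = 0b1001111110001010100010000100 = 167291012

167291012


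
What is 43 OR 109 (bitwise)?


0b101011 | 0b1101101 = 0b1101111 = 111

111


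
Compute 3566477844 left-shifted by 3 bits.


0b11010100100101000010001000010100 << 3 = 0b11010100100101000010001000010100000 = 28531822752

28531822752


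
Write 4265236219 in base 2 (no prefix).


4265236219 = 11111110001110100101011011111011 in binary

11111110001110100101011011111011


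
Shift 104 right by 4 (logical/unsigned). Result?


0b1101000 >> 4 = 0b110 = 6

6


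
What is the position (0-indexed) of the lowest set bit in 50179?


0b1100010000000011. Lowest set bit at position 0

0


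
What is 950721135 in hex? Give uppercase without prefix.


950721135 = 38AADA6F hex

38AADA6F


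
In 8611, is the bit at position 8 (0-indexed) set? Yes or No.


0b10000110100011, bit 8 = 1. Yes

Yes


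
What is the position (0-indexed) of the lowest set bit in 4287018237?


0b11111111100001101011010011111101. Lowest set bit at position 0

0


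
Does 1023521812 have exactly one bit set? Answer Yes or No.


0b111101000000011011010000010100. Multiple bits set => No

No


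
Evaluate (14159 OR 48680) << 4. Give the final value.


Step 1: 14159 | 48680 = 49007
Step 2: 49007 << 4 = 784112

784112


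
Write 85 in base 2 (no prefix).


85 = 1010101 in binary

1010101


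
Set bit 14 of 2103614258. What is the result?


2103614258 | (1 << 14) = 2103614258 | 16384 = 2103630642

2103630642


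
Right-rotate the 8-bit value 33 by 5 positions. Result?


Rotate 0b100001 right by 5 (8-bit) = 0b1001 = 9

9


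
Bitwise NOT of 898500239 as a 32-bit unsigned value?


~0b110101100011100000011010001111 = 0b11001010011100011111100101110000 = 3396467056 (32-bit unsigned)

3396467056


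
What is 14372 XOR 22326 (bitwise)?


0b11100000100100 ^ 0b101011100110110 = 0b110111100010010 = 28434

28434


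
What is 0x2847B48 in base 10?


2847B48 hex = 42236744 decimal

42236744


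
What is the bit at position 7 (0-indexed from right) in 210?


0b11010010, position 7 = 1

1


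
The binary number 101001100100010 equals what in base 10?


101001100100010 in decimal = 21282

21282


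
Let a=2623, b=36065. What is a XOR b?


2623 ^ 36065 = 34526

34526


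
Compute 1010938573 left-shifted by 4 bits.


0b111100010000011011001011001101 << 4 = 0b1111000100000110110010110011010000 = 16175017168

16175017168


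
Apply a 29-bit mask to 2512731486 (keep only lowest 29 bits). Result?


2512731486 & 536870911 = 365247838

365247838


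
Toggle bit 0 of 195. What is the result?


195 ^ (1 << 0) = 195 ^ 1 = 194

194


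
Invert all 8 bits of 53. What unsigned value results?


53 ^ 255 = 202

202


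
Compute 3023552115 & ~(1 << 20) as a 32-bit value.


3023552115 & ~(1 << 20) = 3022503539

3022503539


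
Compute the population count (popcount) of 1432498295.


0b1010101011000100011000001110111 has 15 set bits

15


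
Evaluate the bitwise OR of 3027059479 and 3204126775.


0b10110100011011010100001100010111 | 0b10111110111110110001100000110111 = 0b10111110111111110101101100110111 = 3204406071

3204406071


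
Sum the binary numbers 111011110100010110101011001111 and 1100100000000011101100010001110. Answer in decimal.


111011110100010110101011001111 + 1100100000000011101100010001110 = 10011111110100110100001101011101 = 2681422685

2681422685


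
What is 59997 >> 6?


0b1110101001011101 >> 6 = 0b1110101001 = 937

937


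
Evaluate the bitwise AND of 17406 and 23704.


0b100001111111110 & 0b101110010011000 = 0b100000010011000 = 16536

16536


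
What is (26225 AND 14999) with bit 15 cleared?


Step 1: 26225 & 14999 = 8721
Step 2: 8721 & ~(1 << 15) = 8721

8721


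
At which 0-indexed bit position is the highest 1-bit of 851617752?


0b110010110000101010011111011000. Highest set bit at position 29

29


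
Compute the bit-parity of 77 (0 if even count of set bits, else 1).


0b1001101 has 4 ones => parity 0

0


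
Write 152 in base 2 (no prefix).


152 = 10011000 in binary

10011000


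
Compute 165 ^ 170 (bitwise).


0b10100101 ^ 0b10101010 = 0b1111 = 15

15


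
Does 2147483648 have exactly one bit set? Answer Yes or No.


0b10000000000000000000000000000000. Only one bit set => Yes

Yes


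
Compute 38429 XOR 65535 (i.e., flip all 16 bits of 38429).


38429 ^ 65535 = 27106

27106


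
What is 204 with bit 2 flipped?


204 ^ (1 << 2) = 204 ^ 4 = 200

200


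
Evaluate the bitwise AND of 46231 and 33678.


0b1011010010010111 & 0b1000001110001110 = 0b1000000010000110 = 32902

32902


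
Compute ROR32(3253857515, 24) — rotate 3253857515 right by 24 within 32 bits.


Rotate 0b11000001111100011110110011101011 right by 24 (32-bit) = 0b11110001111011001110101111000001 = 4058835905

4058835905


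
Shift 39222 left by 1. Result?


0b1001100100110110 << 1 = 0b10011001001101100 = 78444

78444


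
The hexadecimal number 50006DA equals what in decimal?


50006DA hex = 83887834 decimal

83887834


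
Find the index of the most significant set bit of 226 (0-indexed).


0b11100010. Highest set bit at position 7

7


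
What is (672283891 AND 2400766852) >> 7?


Step 1: 672283891 & 2400766852 = 135268480
Step 2: 135268480 >> 7 = 1056785

1056785


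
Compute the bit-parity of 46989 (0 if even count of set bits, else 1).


0b1011011110001101 has 10 ones => parity 0

0


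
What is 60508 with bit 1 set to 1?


60508 | (1 << 1) = 60508 | 2 = 60510

60510


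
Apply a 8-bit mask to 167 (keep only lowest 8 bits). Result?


167 & 255 = 167

167
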